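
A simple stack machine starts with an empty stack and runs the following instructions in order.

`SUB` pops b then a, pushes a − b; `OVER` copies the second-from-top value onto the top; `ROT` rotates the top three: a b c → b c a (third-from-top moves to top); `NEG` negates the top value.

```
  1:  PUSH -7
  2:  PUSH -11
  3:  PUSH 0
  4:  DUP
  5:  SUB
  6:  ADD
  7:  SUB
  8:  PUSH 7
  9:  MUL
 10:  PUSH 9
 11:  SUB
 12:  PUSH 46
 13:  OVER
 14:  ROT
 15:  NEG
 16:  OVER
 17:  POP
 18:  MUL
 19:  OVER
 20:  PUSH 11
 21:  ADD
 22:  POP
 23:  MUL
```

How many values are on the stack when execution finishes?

PUSH -7  : -7
PUSH -11 : -7 -11
PUSH 0   : -7 -11 0
DUP      : -7 -11 0 0
SUB      : -7 -11 0
ADD      : -7 -11
SUB      : 4
PUSH 7   : 4 7
MUL      : 28
PUSH 9   : 28 9
SUB      : 19
PUSH 46  : 19 46
OVER     : 19 46 19
ROT      : 46 19 19
NEG      : 46 19 -19
OVER     : 46 19 -19 19
POP      : 46 19 -19
MUL      : 46 -361
OVER     : 46 -361 46
PUSH 11  : 46 -361 46 11
ADD      : 46 -361 57
POP      : 46 -361
MUL      : -16606

1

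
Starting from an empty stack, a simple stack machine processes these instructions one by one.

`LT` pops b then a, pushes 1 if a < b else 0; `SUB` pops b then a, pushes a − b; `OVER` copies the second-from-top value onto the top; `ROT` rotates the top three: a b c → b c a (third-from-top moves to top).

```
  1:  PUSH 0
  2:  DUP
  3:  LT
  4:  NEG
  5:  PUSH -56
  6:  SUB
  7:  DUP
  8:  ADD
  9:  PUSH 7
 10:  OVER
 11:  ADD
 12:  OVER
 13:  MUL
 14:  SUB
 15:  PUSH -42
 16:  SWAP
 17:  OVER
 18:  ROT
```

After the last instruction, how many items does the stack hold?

PUSH 0    [0]
DUP       [0, 0]
LT        [0]
NEG       [0]
PUSH -56  [0, -56]
SUB       [56]
DUP       [56, 56]
ADD       [112]
PUSH 7    [112, 7]
OVER      [112, 7, 112]
ADD       [112, 119]
OVER      [112, 119, 112]
MUL       [112, 13328]
SUB       [-13216]
PUSH -42  [-13216, -42]
SWAP      [-42, -13216]
OVER      [-42, -13216, -42]
ROT       [-13216, -42, -42]

3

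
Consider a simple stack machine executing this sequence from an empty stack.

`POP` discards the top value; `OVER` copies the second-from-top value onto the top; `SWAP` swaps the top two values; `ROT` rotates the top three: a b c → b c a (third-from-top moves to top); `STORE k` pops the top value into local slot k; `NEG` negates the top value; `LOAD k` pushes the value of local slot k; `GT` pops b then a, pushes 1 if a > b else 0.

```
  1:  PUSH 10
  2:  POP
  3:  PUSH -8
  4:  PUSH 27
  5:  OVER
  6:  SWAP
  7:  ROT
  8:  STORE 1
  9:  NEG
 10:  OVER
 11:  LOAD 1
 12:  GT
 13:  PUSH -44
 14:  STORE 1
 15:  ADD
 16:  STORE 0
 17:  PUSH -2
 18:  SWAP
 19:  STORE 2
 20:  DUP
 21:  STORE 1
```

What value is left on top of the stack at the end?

-2

PUSH 10  : 10
POP      : (empty)
PUSH -8  : -8
PUSH 27  : -8 27
OVER     : -8 27 -8
SWAP     : -8 -8 27
ROT      : -8 27 -8
STORE 1  : -8 27
NEG      : -8 -27
OVER     : -8 -27 -8
LOAD 1   : -8 -27 -8 -8
GT       : -8 -27 0
PUSH -44 : -8 -27 0 -44
STORE 1  : -8 -27 0
ADD      : -8 -27
STORE 0  : -8
PUSH -2  : -8 -2
SWAP     : -2 -8
STORE 2  : -2
DUP      : -2 -2
STORE 1  : -2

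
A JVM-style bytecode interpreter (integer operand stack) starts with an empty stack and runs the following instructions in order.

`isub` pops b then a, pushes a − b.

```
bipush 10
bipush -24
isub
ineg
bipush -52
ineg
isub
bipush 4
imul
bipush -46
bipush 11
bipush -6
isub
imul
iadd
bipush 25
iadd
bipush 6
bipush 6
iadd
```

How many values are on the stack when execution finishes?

2

bipush 10  -> [10]
bipush -24 -> [10, -24]
isub       -> [34]
ineg       -> [-34]
bipush -52 -> [-34, -52]
ineg       -> [-34, 52]
isub       -> [-86]
bipush 4   -> [-86, 4]
imul       -> [-344]
bipush -46 -> [-344, -46]
bipush 11  -> [-344, -46, 11]
bipush -6  -> [-344, -46, 11, -6]
isub       -> [-344, -46, 17]
imul       -> [-344, -782]
iadd       -> [-1126]
bipush 25  -> [-1126, 25]
iadd       -> [-1101]
bipush 6   -> [-1101, 6]
bipush 6   -> [-1101, 6, 6]
iadd       -> [-1101, 12]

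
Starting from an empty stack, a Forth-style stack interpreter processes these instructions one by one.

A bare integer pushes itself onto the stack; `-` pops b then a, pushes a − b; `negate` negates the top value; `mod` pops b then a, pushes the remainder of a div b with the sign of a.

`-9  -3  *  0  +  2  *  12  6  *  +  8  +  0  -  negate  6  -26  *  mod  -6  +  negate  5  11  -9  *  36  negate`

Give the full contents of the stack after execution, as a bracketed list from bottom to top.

-9     : [-9]
-3     : [-9, -3]
*      : [27]
0      : [27, 0]
+      : [27]
2      : [27, 2]
*      : [54]
12     : [54, 12]
6      : [54, 12, 6]
*      : [54, 72]
+      : [126]
8      : [126, 8]
+      : [134]
0      : [134, 0]
-      : [134]
negate : [-134]
6      : [-134, 6]
-26    : [-134, 6, -26]
*      : [-134, -156]
mod    : [-134]
-6     : [-134, -6]
+      : [-140]
negate : [140]
5      : [140, 5]
11     : [140, 5, 11]
-9     : [140, 5, 11, -9]
*      : [140, 5, -99]
36     : [140, 5, -99, 36]
negate : [140, 5, -99, -36]

[140, 5, -99, -36]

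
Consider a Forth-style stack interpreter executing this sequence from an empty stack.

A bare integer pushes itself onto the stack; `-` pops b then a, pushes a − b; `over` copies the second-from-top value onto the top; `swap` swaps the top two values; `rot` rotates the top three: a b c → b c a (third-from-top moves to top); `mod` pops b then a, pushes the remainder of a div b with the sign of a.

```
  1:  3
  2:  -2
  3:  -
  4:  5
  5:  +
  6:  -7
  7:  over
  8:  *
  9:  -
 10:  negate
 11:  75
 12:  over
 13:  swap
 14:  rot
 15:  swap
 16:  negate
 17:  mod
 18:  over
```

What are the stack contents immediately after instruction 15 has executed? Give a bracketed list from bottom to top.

[-80, -80, 75]

3      -> 3
-2     -> 3 -2
-      -> 5
5      -> 5 5
+      -> 10
-7     -> 10 -7
over   -> 10 -7 10
*      -> 10 -70
-      -> 80
negate -> -80
75     -> -80 75
over   -> -80 75 -80
swap   -> -80 -80 75
rot    -> -80 75 -80
swap   -> -80 -80 75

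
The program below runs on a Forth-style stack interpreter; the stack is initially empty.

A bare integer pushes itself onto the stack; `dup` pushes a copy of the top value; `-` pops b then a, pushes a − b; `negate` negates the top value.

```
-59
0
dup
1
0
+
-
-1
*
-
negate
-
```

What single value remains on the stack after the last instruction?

-60

-59    : [-59]
0      : [-59, 0]
dup    : [-59, 0, 0]
1      : [-59, 0, 0, 1]
0      : [-59, 0, 0, 1, 0]
+      : [-59, 0, 0, 1]
-      : [-59, 0, -1]
-1     : [-59, 0, -1, -1]
*      : [-59, 0, 1]
-      : [-59, -1]
negate : [-59, 1]
-      : [-60]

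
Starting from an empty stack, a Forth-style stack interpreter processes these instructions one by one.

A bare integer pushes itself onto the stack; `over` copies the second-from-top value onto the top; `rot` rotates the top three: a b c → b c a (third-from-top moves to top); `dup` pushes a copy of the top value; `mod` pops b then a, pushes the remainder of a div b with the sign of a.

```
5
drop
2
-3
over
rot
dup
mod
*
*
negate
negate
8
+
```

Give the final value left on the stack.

5       [5]
drop    []
2       [2]
-3      [2, -3]
over    [2, -3, 2]
rot     [-3, 2, 2]
dup     [-3, 2, 2, 2]
mod     [-3, 2, 0]
*       [-3, 0]
*       [0]
negate  [0]
negate  [0]
8       [0, 8]
+       [8]

8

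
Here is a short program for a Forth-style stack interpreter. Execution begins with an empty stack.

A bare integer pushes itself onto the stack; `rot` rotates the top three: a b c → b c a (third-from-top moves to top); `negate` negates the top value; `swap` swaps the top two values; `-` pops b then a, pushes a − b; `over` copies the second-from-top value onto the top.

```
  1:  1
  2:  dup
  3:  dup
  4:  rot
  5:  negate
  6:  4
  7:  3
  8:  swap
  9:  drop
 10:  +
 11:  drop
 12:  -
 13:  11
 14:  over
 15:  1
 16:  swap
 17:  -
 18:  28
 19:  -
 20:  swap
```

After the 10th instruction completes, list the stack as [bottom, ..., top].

[1, 1, 2]

1       1
dup     1 1
dup     1 1 1
rot     1 1 1
negate  1 1 -1
4       1 1 -1 4
3       1 1 -1 4 3
swap    1 1 -1 3 4
drop    1 1 -1 3
+       1 1 2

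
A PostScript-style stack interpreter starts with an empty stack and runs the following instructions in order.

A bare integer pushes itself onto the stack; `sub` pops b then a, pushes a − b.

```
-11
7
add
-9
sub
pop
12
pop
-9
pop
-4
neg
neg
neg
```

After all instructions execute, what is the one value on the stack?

-11 -> -11
7   -> -11 7
add -> -4
-9  -> -4 -9
sub -> 5
pop -> (empty)
12  -> 12
pop -> (empty)
-9  -> -9
pop -> (empty)
-4  -> -4
neg -> 4
neg -> -4
neg -> 4

4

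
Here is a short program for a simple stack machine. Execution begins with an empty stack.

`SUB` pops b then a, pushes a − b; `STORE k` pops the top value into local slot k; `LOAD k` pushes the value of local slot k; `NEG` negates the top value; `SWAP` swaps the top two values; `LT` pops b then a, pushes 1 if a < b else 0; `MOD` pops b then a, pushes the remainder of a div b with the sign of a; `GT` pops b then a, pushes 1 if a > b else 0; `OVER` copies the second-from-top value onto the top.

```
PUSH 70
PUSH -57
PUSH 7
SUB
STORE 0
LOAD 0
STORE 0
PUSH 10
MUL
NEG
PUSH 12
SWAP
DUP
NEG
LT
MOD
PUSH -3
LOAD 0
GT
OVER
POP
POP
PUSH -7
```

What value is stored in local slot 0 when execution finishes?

PUSH 70  → 70
PUSH -57 → 70 -57
PUSH 7   → 70 -57 7
SUB      → 70 -64
STORE 0  → 70
LOAD 0   → 70 -64
STORE 0  → 70
PUSH 10  → 70 10
MUL      → 700
NEG      → -700
PUSH 12  → -700 12
SWAP     → 12 -700
DUP      → 12 -700 -700
NEG      → 12 -700 700
LT       → 12 1
MOD      → 0
PUSH -3  → 0 -3
LOAD 0   → 0 -3 -64
GT       → 0 1
OVER     → 0 1 0
POP      → 0 1
POP      → 0
PUSH -7  → 0 -7

-64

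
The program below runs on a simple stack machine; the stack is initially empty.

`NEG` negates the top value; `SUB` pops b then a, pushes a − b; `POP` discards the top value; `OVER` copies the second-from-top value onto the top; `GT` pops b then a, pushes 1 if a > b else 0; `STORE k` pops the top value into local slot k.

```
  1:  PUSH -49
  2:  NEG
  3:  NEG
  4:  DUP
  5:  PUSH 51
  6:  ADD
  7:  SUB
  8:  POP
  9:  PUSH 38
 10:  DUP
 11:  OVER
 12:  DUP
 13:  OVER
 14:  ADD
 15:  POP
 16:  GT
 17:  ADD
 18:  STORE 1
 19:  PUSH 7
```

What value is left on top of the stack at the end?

7

PUSH -49 → [-49]
NEG      → [49]
NEG      → [-49]
DUP      → [-49, -49]
PUSH 51  → [-49, -49, 51]
ADD      → [-49, 2]
SUB      → [-51]
POP      → []
PUSH 38  → [38]
DUP      → [38, 38]
OVER     → [38, 38, 38]
DUP      → [38, 38, 38, 38]
OVER     → [38, 38, 38, 38, 38]
ADD      → [38, 38, 38, 76]
POP      → [38, 38, 38]
GT       → [38, 0]
ADD      → [38]
STORE 1  → []
PUSH 7   → [7]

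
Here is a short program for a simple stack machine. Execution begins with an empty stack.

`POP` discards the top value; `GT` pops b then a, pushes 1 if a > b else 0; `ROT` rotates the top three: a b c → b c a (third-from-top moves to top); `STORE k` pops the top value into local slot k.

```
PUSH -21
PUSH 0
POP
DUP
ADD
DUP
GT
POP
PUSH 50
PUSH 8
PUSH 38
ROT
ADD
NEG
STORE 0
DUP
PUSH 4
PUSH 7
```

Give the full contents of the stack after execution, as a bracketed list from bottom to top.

[8, 8, 4, 7]

PUSH -21  [-21]
PUSH 0    [-21, 0]
POP       [-21]
DUP       [-21, -21]
ADD       [-42]
DUP       [-42, -42]
GT        [0]
POP       []
PUSH 50   [50]
PUSH 8    [50, 8]
PUSH 38   [50, 8, 38]
ROT       [8, 38, 50]
ADD       [8, 88]
NEG       [8, -88]
STORE 0   [8]
DUP       [8, 8]
PUSH 4    [8, 8, 4]
PUSH 7    [8, 8, 4, 7]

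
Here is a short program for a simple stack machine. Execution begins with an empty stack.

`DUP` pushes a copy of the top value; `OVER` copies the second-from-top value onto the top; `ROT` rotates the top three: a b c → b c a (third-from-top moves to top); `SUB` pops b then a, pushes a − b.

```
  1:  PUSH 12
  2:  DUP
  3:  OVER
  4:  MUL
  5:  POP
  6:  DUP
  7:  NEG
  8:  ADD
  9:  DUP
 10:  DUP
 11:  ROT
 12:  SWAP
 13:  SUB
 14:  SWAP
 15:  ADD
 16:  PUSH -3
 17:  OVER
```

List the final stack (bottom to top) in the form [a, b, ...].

[0, -3, 0]

PUSH 12 : [12]
DUP     : [12, 12]
OVER    : [12, 12, 12]
MUL     : [12, 144]
POP     : [12]
DUP     : [12, 12]
NEG     : [12, -12]
ADD     : [0]
DUP     : [0, 0]
DUP     : [0, 0, 0]
ROT     : [0, 0, 0]
SWAP    : [0, 0, 0]
SUB     : [0, 0]
SWAP    : [0, 0]
ADD     : [0]
PUSH -3 : [0, -3]
OVER    : [0, -3, 0]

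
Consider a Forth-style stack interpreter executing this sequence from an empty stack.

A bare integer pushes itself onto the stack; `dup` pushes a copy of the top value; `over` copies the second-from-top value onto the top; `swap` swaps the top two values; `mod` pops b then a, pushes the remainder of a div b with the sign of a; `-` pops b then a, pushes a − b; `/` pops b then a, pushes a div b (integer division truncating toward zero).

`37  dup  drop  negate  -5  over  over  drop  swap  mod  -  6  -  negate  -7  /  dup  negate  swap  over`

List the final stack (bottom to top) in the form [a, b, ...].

37     : [37]
dup    : [37, 37]
drop   : [37]
negate : [-37]
-5     : [-37, -5]
over   : [-37, -5, -37]
over   : [-37, -5, -37, -5]
drop   : [-37, -5, -37]
swap   : [-37, -37, -5]
mod    : [-37, -2]
-      : [-35]
6      : [-35, 6]
-      : [-41]
negate : [41]
-7     : [41, -7]
/      : [-5]
dup    : [-5, -5]
negate : [-5, 5]
swap   : [5, -5]
over   : [5, -5, 5]

[5, -5, 5]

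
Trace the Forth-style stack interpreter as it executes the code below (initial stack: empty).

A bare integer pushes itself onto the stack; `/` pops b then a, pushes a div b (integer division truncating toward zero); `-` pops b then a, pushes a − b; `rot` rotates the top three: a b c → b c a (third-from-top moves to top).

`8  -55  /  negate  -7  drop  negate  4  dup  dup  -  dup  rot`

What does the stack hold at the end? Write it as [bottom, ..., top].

[0, 0, 0, 4]

8       [8]
-55     [8, -55]
/       [0]
negate  [0]
-7      [0, -7]
drop    [0]
negate  [0]
4       [0, 4]
dup     [0, 4, 4]
dup     [0, 4, 4, 4]
-       [0, 4, 0]
dup     [0, 4, 0, 0]
rot     [0, 0, 0, 4]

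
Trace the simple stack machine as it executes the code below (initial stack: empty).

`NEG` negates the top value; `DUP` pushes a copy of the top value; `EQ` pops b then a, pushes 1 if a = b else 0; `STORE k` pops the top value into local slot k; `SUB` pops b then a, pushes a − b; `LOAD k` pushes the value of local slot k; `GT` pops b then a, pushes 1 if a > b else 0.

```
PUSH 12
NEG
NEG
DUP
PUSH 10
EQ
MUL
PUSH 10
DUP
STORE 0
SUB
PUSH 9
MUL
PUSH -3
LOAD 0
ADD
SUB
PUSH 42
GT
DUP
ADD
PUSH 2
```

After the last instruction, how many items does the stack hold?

2

PUSH 12 → 12
NEG     → -12
NEG     → 12
DUP     → 12 12
PUSH 10 → 12 12 10
EQ      → 12 0
MUL     → 0
PUSH 10 → 0 10
DUP     → 0 10 10
STORE 0 → 0 10
SUB     → -10
PUSH 9  → -10 9
MUL     → -90
PUSH -3 → -90 -3
LOAD 0  → -90 -3 10
ADD     → -90 7
SUB     → -97
PUSH 42 → -97 42
GT      → 0
DUP     → 0 0
ADD     → 0
PUSH 2  → 0 2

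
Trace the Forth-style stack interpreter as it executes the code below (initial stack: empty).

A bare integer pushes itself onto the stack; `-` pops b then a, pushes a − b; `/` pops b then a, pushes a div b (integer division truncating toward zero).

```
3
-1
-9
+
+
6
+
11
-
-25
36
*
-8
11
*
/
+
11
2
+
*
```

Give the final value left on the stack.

3   → [3]
-1  → [3, -1]
-9  → [3, -1, -9]
+   → [3, -10]
+   → [-7]
6   → [-7, 6]
+   → [-1]
11  → [-1, 11]
-   → [-12]
-25 → [-12, -25]
36  → [-12, -25, 36]
*   → [-12, -900]
-8  → [-12, -900, -8]
11  → [-12, -900, -8, 11]
*   → [-12, -900, -88]
/   → [-12, 10]
+   → [-2]
11  → [-2, 11]
2   → [-2, 11, 2]
+   → [-2, 13]
*   → [-26]

-26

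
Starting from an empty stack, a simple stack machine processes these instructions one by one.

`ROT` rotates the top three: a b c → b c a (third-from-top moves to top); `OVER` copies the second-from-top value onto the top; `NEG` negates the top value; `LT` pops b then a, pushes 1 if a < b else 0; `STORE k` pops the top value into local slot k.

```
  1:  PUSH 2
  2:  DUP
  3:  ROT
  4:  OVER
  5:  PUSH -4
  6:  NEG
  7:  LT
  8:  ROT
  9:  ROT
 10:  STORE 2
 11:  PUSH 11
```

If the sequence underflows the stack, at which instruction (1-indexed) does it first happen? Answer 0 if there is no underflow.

PUSH 2 : 2
DUP    : 2 2
ROT  — needs 3 operands, stack has 2 → underflow

3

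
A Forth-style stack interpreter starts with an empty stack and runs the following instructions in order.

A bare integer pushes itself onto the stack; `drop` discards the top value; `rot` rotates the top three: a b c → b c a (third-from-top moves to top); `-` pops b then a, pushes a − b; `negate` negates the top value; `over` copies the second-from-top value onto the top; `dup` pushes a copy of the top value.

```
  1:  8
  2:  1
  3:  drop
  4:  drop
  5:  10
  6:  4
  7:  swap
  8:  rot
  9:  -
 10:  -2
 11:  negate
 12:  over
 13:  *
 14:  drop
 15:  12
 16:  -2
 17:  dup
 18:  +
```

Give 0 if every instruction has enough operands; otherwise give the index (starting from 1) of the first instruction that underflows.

8

8    -> [8]
1    -> [8, 1]
drop -> [8]
drop -> []
10   -> [10]
4    -> [10, 4]
swap -> [4, 10]
rot  — needs 3 operands, stack has 2 → underflow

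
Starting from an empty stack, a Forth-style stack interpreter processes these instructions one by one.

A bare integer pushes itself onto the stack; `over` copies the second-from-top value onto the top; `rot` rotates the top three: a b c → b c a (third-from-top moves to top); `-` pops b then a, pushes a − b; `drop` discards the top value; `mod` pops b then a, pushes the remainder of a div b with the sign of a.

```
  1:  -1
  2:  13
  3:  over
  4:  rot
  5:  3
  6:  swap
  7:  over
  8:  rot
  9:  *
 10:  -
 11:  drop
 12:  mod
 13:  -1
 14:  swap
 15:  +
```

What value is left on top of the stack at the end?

-1

-1    [-1]
13    [-1, 13]
over  [-1, 13, -1]
rot   [13, -1, -1]
3     [13, -1, -1, 3]
swap  [13, -1, 3, -1]
over  [13, -1, 3, -1, 3]
rot   [13, -1, -1, 3, 3]
*     [13, -1, -1, 9]
-     [13, -1, -10]
drop  [13, -1]
mod   [0]
-1    [0, -1]
swap  [-1, 0]
+     [-1]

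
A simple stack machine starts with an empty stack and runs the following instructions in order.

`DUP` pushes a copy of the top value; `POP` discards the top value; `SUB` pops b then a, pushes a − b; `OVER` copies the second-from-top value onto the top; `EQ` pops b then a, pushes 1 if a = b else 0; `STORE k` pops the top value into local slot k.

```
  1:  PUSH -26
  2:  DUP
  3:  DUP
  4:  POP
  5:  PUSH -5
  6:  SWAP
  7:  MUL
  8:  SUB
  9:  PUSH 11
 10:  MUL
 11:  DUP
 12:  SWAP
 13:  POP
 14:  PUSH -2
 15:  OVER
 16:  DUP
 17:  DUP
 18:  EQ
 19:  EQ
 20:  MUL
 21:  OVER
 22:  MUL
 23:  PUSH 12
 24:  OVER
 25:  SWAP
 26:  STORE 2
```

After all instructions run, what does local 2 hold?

PUSH -26 -> -26
DUP      -> -26 -26
DUP      -> -26 -26 -26
POP      -> -26 -26
PUSH -5  -> -26 -26 -5
SWAP     -> -26 -5 -26
MUL      -> -26 130
SUB      -> -156
PUSH 11  -> -156 11
MUL      -> -1716
DUP      -> -1716 -1716
SWAP     -> -1716 -1716
POP      -> -1716
PUSH -2  -> -1716 -2
OVER     -> -1716 -2 -1716
DUP      -> -1716 -2 -1716 -1716
DUP      -> -1716 -2 -1716 -1716 -1716
EQ       -> -1716 -2 -1716 1
EQ       -> -1716 -2 0
MUL      -> -1716 0
OVER     -> -1716 0 -1716
MUL      -> -1716 0
PUSH 12  -> -1716 0 12
OVER     -> -1716 0 12 0
SWAP     -> -1716 0 0 12
STORE 2  -> -1716 0 0

12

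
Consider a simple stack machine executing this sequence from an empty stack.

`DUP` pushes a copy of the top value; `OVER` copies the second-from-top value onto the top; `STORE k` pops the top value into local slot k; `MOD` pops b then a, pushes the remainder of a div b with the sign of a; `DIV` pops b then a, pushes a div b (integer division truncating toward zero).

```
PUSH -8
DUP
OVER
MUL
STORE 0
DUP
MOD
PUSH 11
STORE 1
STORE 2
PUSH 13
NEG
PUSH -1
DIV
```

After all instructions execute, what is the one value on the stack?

PUSH -8 → -8
DUP     → -8 -8
OVER    → -8 -8 -8
MUL     → -8 64
STORE 0 → -8
DUP     → -8 -8
MOD     → 0
PUSH 11 → 0 11
STORE 1 → 0
STORE 2 → (empty)
PUSH 13 → 13
NEG     → -13
PUSH -1 → -13 -1
DIV     → 13

13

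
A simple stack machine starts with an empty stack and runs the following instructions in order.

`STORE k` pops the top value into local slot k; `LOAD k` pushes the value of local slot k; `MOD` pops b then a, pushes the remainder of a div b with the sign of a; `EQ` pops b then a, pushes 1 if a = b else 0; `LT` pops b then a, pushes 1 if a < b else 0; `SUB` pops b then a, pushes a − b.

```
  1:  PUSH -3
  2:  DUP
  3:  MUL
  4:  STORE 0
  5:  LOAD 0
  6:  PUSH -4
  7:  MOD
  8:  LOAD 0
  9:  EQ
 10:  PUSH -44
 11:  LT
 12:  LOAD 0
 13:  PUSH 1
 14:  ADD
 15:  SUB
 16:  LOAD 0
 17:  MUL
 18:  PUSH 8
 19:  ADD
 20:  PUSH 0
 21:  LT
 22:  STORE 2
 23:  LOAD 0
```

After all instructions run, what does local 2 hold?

PUSH -3   [-3]
DUP       [-3, -3]
MUL       [9]
STORE 0   []
LOAD 0    [9]
PUSH -4   [9, -4]
MOD       [1]
LOAD 0    [1, 9]
EQ        [0]
PUSH -44  [0, -44]
LT        [0]
LOAD 0    [0, 9]
PUSH 1    [0, 9, 1]
ADD       [0, 10]
SUB       [-10]
LOAD 0    [-10, 9]
MUL       [-90]
PUSH 8    [-90, 8]
ADD       [-82]
PUSH 0    [-82, 0]
LT        [1]
STORE 2   []
LOAD 0    [9]

1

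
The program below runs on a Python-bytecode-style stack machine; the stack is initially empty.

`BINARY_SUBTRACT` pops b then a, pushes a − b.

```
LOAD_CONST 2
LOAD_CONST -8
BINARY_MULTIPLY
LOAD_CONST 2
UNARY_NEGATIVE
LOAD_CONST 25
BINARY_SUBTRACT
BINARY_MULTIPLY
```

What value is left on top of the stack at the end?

LOAD_CONST 2    -> [2]
LOAD_CONST -8   -> [2, -8]
BINARY_MULTIPLY -> [-16]
LOAD_CONST 2    -> [-16, 2]
UNARY_NEGATIVE  -> [-16, -2]
LOAD_CONST 25   -> [-16, -2, 25]
BINARY_SUBTRACT -> [-16, -27]
BINARY_MULTIPLY -> [432]

432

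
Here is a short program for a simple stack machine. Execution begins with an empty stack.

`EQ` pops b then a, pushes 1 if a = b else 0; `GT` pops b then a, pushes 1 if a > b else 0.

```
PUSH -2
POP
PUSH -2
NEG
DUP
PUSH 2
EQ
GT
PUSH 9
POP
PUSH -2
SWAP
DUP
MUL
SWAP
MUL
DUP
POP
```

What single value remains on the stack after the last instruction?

-2

PUSH -2 → -2
POP     → (empty)
PUSH -2 → -2
NEG     → 2
DUP     → 2 2
PUSH 2  → 2 2 2
EQ      → 2 1
GT      → 1
PUSH 9  → 1 9
POP     → 1
PUSH -2 → 1 -2
SWAP    → -2 1
DUP     → -2 1 1
MUL     → -2 1
SWAP    → 1 -2
MUL     → -2
DUP     → -2 -2
POP     → -2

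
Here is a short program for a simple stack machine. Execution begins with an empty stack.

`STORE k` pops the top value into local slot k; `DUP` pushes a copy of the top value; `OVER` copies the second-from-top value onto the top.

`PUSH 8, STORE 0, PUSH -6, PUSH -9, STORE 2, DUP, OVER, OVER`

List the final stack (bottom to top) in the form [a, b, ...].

[-6, -6, -6, -6]

PUSH 8   [8]
STORE 0  []
PUSH -6  [-6]
PUSH -9  [-6, -9]
STORE 2  [-6]
DUP      [-6, -6]
OVER     [-6, -6, -6]
OVER     [-6, -6, -6, -6]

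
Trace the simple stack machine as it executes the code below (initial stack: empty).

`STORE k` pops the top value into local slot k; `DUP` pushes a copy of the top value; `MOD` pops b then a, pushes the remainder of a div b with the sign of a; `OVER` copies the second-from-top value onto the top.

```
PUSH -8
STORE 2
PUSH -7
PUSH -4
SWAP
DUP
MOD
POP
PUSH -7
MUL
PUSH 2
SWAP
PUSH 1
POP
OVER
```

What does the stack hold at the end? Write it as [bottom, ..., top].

[2, 28, 2]

PUSH -8 → -8
STORE 2 → (empty)
PUSH -7 → -7
PUSH -4 → -7 -4
SWAP    → -4 -7
DUP     → -4 -7 -7
MOD     → -4 0
POP     → -4
PUSH -7 → -4 -7
MUL     → 28
PUSH 2  → 28 2
SWAP    → 2 28
PUSH 1  → 2 28 1
POP     → 2 28
OVER    → 2 28 2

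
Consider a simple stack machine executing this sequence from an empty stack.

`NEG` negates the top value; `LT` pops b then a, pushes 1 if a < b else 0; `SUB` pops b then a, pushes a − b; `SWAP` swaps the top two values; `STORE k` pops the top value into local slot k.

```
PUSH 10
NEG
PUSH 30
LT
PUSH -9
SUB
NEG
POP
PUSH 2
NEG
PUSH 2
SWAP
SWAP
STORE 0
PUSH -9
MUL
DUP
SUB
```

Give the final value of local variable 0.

2

PUSH 10  10
NEG      -10
PUSH 30  -10 30
LT       1
PUSH -9  1 -9
SUB      10
NEG      -10
POP      (empty)
PUSH 2   2
NEG      -2
PUSH 2   -2 2
SWAP     2 -2
SWAP     -2 2
STORE 0  -2
PUSH -9  -2 -9
MUL      18
DUP      18 18
SUB      0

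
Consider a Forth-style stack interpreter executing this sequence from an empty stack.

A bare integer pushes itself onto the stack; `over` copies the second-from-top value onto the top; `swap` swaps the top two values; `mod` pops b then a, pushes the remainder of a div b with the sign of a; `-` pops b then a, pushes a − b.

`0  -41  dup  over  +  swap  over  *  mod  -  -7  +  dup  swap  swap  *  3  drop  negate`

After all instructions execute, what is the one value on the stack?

-5625

0       0
-41     0 -41
dup     0 -41 -41
over    0 -41 -41 -41
+       0 -41 -82
swap    0 -82 -41
over    0 -82 -41 -82
*       0 -82 3362
mod     0 -82
-       82
-7      82 -7
+       75
dup     75 75
swap    75 75
swap    75 75
*       5625
3       5625 3
drop    5625
negate  -5625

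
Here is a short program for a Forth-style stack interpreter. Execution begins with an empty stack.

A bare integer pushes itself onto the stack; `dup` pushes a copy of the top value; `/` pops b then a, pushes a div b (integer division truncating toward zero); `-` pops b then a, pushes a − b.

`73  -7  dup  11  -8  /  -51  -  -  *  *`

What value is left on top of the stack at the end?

29127

73   [73]
-7   [73, -7]
dup  [73, -7, -7]
11   [73, -7, -7, 11]
-8   [73, -7, -7, 11, -8]
/    [73, -7, -7, -1]
-51  [73, -7, -7, -1, -51]
-    [73, -7, -7, 50]
-    [73, -7, -57]
*    [73, 399]
*    [29127]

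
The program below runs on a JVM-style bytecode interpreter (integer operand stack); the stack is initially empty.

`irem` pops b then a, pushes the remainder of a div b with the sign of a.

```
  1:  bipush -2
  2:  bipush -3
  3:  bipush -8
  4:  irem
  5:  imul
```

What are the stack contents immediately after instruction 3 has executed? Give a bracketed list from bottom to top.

bipush -2  -2
bipush -3  -2 -3
bipush -8  -2 -3 -8

[-2, -3, -8]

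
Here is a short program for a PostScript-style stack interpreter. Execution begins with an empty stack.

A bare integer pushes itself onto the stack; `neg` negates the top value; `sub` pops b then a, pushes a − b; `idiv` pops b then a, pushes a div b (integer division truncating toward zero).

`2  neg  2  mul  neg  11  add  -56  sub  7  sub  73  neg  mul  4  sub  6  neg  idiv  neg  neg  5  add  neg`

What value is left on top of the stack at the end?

2    -> 2
neg  -> -2
2    -> -2 2
mul  -> -4
neg  -> 4
11   -> 4 11
add  -> 15
-56  -> 15 -56
sub  -> 71
7    -> 71 7
sub  -> 64
73   -> 64 73
neg  -> 64 -73
mul  -> -4672
4    -> -4672 4
sub  -> -4676
6    -> -4676 6
neg  -> -4676 -6
idiv -> 779
neg  -> -779
neg  -> 779
5    -> 779 5
add  -> 784
neg  -> -784

-784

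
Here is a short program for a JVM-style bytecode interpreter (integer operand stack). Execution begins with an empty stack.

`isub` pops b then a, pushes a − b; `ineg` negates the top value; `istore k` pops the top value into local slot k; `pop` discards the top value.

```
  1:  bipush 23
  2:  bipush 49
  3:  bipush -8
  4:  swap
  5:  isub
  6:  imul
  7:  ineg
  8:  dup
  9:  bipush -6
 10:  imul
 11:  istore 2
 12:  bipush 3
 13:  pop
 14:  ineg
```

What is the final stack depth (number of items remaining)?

bipush 23  [23]
bipush 49  [23, 49]
bipush -8  [23, 49, -8]
swap       [23, -8, 49]
isub       [23, -57]
imul       [-1311]
ineg       [1311]
dup        [1311, 1311]
bipush -6  [1311, 1311, -6]
imul       [1311, -7866]
istore 2   [1311]
bipush 3   [1311, 3]
pop        [1311]
ineg       [-1311]

1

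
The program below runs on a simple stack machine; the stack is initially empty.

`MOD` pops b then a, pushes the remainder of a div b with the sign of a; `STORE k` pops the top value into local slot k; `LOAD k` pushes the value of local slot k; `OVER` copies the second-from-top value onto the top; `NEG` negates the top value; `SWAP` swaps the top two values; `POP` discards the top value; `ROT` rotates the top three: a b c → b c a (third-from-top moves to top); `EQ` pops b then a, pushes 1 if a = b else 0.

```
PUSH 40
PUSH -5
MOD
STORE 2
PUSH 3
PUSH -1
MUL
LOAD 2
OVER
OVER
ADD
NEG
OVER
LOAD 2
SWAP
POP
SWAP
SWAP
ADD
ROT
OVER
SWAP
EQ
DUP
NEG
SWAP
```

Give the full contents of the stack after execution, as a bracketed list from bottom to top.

[0, 3, 0, 0]

PUSH 40 → 40
PUSH -5 → 40 -5
MOD     → 0
STORE 2 → (empty)
PUSH 3  → 3
PUSH -1 → 3 -1
MUL     → -3
LOAD 2  → -3 0
OVER    → -3 0 -3
OVER    → -3 0 -3 0
ADD     → -3 0 -3
NEG     → -3 0 3
OVER    → -3 0 3 0
LOAD 2  → -3 0 3 0 0
SWAP    → -3 0 3 0 0
POP     → -3 0 3 0
SWAP    → -3 0 0 3
SWAP    → -3 0 3 0
ADD     → -3 0 3
ROT     → 0 3 -3
OVER    → 0 3 -3 3
SWAP    → 0 3 3 -3
EQ      → 0 3 0
DUP     → 0 3 0 0
NEG     → 0 3 0 0
SWAP    → 0 3 0 0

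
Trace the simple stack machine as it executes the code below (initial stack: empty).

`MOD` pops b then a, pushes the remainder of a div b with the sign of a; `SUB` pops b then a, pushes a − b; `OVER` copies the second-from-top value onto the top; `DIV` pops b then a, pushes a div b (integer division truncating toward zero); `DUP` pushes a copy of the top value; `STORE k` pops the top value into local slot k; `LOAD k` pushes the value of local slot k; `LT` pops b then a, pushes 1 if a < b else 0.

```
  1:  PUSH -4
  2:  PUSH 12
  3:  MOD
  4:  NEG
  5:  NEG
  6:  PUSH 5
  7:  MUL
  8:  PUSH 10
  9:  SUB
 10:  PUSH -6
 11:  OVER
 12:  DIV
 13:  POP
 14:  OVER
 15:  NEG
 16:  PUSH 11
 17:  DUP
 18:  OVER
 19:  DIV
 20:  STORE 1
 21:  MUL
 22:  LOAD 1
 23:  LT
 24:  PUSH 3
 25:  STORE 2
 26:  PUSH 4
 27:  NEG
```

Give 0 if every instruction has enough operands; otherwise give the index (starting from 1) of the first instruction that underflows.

14

PUSH -4 -> [-4]
PUSH 12 -> [-4, 12]
MOD     -> [-4]
NEG     -> [4]
NEG     -> [-4]
PUSH 5  -> [-4, 5]
MUL     -> [-20]
PUSH 10 -> [-20, 10]
SUB     -> [-30]
PUSH -6 -> [-30, -6]
OVER    -> [-30, -6, -30]
DIV     -> [-30, 0]
POP     -> [-30]
OVER  — needs 2 operands, stack has 1 → underflow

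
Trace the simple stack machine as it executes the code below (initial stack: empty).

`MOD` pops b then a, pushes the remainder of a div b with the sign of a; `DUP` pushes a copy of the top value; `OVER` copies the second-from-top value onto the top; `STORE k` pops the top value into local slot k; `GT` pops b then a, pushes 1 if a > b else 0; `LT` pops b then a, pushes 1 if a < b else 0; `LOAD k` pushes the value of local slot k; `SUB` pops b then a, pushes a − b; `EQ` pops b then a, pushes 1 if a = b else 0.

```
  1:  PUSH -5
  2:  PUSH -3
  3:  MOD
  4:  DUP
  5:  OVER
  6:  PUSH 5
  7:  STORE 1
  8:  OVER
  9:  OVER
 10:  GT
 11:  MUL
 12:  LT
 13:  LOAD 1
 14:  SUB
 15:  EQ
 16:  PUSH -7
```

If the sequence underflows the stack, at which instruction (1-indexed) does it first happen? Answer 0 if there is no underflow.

PUSH -5 -> -5
PUSH -3 -> -5 -3
MOD     -> -2
DUP     -> -2 -2
OVER    -> -2 -2 -2
PUSH 5  -> -2 -2 -2 5
STORE 1 -> -2 -2 -2
OVER    -> -2 -2 -2 -2
OVER    -> -2 -2 -2 -2 -2
GT      -> -2 -2 -2 0
MUL     -> -2 -2 0
LT      -> -2 1
LOAD 1  -> -2 1 5
SUB     -> -2 -4
EQ      -> 0
PUSH -7 -> 0 -7

0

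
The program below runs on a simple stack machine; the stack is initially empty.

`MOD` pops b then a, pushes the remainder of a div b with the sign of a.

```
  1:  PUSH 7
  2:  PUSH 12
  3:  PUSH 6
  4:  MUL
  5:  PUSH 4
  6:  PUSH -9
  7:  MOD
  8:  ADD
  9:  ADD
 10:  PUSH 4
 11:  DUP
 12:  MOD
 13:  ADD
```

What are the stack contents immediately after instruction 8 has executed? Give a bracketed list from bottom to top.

[7, 76]

PUSH 7  -> 7
PUSH 12 -> 7 12
PUSH 6  -> 7 12 6
MUL     -> 7 72
PUSH 4  -> 7 72 4
PUSH -9 -> 7 72 4 -9
MOD     -> 7 72 4
ADD     -> 7 76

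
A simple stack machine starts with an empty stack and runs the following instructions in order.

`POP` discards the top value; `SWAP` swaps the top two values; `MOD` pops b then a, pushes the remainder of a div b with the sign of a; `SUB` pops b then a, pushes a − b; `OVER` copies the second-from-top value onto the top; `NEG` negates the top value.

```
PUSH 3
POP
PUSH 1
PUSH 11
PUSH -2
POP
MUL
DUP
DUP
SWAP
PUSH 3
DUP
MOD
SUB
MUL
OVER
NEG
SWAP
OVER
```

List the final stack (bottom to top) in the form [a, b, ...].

PUSH 3  -> 3
POP     -> (empty)
PUSH 1  -> 1
PUSH 11 -> 1 11
PUSH -2 -> 1 11 -2
POP     -> 1 11
MUL     -> 11
DUP     -> 11 11
DUP     -> 11 11 11
SWAP    -> 11 11 11
PUSH 3  -> 11 11 11 3
DUP     -> 11 11 11 3 3
MOD     -> 11 11 11 0
SUB     -> 11 11 11
MUL     -> 11 121
OVER    -> 11 121 11
NEG     -> 11 121 -11
SWAP    -> 11 -11 121
OVER    -> 11 -11 121 -11

[11, -11, 121, -11]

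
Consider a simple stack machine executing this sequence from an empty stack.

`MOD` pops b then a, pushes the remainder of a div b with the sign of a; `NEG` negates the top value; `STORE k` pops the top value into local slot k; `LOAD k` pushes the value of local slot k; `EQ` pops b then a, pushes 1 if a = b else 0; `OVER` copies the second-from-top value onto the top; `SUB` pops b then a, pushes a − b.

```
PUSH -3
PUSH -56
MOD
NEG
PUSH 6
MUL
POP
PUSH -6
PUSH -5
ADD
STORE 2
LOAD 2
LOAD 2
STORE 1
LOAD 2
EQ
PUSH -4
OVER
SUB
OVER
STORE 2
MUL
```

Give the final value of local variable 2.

PUSH -3  : [-3]
PUSH -56 : [-3, -56]
MOD      : [-3]
NEG      : [3]
PUSH 6   : [3, 6]
MUL      : [18]
POP      : []
PUSH -6  : [-6]
PUSH -5  : [-6, -5]
ADD      : [-11]
STORE 2  : []
LOAD 2   : [-11]
LOAD 2   : [-11, -11]
STORE 1  : [-11]
LOAD 2   : [-11, -11]
EQ       : [1]
PUSH -4  : [1, -4]
OVER     : [1, -4, 1]
SUB      : [1, -5]
OVER     : [1, -5, 1]
STORE 2  : [1, -5]
MUL      : [-5]

1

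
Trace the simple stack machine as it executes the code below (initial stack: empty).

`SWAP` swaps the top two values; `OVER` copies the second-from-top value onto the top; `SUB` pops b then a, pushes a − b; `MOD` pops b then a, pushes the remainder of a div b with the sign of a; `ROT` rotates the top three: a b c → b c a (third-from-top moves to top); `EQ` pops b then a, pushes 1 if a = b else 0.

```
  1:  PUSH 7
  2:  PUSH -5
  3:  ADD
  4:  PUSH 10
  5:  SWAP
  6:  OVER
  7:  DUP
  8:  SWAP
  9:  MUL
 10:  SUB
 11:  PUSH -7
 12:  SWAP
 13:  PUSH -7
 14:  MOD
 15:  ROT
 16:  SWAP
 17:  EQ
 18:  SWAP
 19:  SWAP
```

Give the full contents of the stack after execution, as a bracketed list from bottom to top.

[-7, 0]

PUSH 7   [7]
PUSH -5  [7, -5]
ADD      [2]
PUSH 10  [2, 10]
SWAP     [10, 2]
OVER     [10, 2, 10]
DUP      [10, 2, 10, 10]
SWAP     [10, 2, 10, 10]
MUL      [10, 2, 100]
SUB      [10, -98]
PUSH -7  [10, -98, -7]
SWAP     [10, -7, -98]
PUSH -7  [10, -7, -98, -7]
MOD      [10, -7, 0]
ROT      [-7, 0, 10]
SWAP     [-7, 10, 0]
EQ       [-7, 0]
SWAP     [0, -7]
SWAP     [-7, 0]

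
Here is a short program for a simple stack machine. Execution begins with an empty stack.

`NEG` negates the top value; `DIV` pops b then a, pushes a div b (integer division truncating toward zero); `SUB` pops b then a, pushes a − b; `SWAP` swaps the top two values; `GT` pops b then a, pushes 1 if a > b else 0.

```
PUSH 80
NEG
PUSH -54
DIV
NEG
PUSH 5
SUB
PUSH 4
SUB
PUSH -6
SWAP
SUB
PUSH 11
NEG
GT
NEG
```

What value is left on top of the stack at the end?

PUSH 80  -> 80
NEG      -> -80
PUSH -54 -> -80 -54
DIV      -> 1
NEG      -> -1
PUSH 5   -> -1 5
SUB      -> -6
PUSH 4   -> -6 4
SUB      -> -10
PUSH -6  -> -10 -6
SWAP     -> -6 -10
SUB      -> 4
PUSH 11  -> 4 11
NEG      -> 4 -11
GT       -> 1
NEG      -> -1

-1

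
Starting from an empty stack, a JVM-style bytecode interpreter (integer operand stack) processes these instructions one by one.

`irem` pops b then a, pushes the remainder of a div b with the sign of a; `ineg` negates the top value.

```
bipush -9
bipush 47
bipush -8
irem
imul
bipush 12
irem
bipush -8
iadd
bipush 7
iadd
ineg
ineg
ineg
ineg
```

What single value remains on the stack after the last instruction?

-4

bipush -9 : [-9]
bipush 47 : [-9, 47]
bipush -8 : [-9, 47, -8]
irem      : [-9, 7]
imul      : [-63]
bipush 12 : [-63, 12]
irem      : [-3]
bipush -8 : [-3, -8]
iadd      : [-11]
bipush 7  : [-11, 7]
iadd      : [-4]
ineg      : [4]
ineg      : [-4]
ineg      : [4]
ineg      : [-4]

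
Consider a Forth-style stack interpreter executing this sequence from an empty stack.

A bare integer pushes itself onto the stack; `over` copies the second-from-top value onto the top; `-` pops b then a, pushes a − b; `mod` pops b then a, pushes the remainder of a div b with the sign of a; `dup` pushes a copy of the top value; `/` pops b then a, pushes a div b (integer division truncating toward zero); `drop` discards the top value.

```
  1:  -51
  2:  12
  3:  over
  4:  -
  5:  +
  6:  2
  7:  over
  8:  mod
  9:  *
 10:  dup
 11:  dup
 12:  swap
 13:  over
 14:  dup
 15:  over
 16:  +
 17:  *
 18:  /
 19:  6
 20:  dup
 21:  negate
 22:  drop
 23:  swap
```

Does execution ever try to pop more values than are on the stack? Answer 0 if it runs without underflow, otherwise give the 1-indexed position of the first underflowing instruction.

0

-51    → -51
12     → -51 12
over   → -51 12 -51
-      → -51 63
+      → 12
2      → 12 2
over   → 12 2 12
mod    → 12 2
*      → 24
dup    → 24 24
dup    → 24 24 24
swap   → 24 24 24
over   → 24 24 24 24
dup    → 24 24 24 24 24
over   → 24 24 24 24 24 24
+      → 24 24 24 24 48
*      → 24 24 24 1152
/      → 24 24 0
6      → 24 24 0 6
dup    → 24 24 0 6 6
negate → 24 24 0 6 -6
drop   → 24 24 0 6
swap   → 24 24 6 0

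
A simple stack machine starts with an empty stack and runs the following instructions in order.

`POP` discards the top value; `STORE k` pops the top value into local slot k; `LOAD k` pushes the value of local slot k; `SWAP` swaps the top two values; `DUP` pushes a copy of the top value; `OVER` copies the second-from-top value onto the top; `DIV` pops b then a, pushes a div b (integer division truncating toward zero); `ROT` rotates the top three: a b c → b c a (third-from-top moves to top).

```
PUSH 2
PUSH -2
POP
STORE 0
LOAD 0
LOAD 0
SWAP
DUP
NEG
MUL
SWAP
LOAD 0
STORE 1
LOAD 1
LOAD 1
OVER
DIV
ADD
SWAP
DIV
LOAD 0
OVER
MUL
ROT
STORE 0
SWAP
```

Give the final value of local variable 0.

-4

PUSH 2   2
PUSH -2  2 -2
POP      2
STORE 0  (empty)
LOAD 0   2
LOAD 0   2 2
SWAP     2 2
DUP      2 2 2
NEG      2 2 -2
MUL      2 -4
SWAP     -4 2
LOAD 0   -4 2 2
STORE 1  -4 2
LOAD 1   -4 2 2
LOAD 1   -4 2 2 2
OVER     -4 2 2 2 2
DIV      -4 2 2 1
ADD      -4 2 3
SWAP     -4 3 2
DIV      -4 1
LOAD 0   -4 1 2
OVER     -4 1 2 1
MUL      -4 1 2
ROT      1 2 -4
STORE 0  1 2
SWAP     2 1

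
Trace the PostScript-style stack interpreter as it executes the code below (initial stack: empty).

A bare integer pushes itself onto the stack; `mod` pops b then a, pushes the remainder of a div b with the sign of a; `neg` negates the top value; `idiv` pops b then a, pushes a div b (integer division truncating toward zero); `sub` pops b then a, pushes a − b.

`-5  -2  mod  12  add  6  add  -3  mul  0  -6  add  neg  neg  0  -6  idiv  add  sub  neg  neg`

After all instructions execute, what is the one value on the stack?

-5    -5
-2    -5 -2
mod   -1
12    -1 12
add   11
6     11 6
add   17
-3    17 -3
mul   -51
0     -51 0
-6    -51 0 -6
add   -51 -6
neg   -51 6
neg   -51 -6
0     -51 -6 0
-6    -51 -6 0 -6
idiv  -51 -6 0
add   -51 -6
sub   -45
neg   45
neg   -45

-45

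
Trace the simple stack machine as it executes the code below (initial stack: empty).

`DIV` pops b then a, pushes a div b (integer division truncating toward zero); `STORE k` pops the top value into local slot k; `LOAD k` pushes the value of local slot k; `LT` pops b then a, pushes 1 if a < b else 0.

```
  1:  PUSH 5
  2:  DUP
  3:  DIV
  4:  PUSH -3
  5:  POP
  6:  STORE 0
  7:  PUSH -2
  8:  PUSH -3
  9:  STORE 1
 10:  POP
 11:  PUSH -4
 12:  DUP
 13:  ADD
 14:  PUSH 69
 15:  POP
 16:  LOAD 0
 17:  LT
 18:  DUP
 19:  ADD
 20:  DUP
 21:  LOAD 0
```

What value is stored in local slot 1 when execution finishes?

-3

PUSH 5  : [5]
DUP     : [5, 5]
DIV     : [1]
PUSH -3 : [1, -3]
POP     : [1]
STORE 0 : []
PUSH -2 : [-2]
PUSH -3 : [-2, -3]
STORE 1 : [-2]
POP     : []
PUSH -4 : [-4]
DUP     : [-4, -4]
ADD     : [-8]
PUSH 69 : [-8, 69]
POP     : [-8]
LOAD 0  : [-8, 1]
LT      : [1]
DUP     : [1, 1]
ADD     : [2]
DUP     : [2, 2]
LOAD 0  : [2, 2, 1]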